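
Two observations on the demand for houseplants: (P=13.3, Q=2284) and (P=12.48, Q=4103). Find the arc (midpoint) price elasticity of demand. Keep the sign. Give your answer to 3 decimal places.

ΔQ = 4103 − 2284 = 1819; ΔP = 12.48 − 13.3 = -0.82.
Midpoints: P̄ = 12.89, Q̄ = 3193.5.
ε = (ΔQ/ΔP)(P̄/Q̄) = (1819/-0.82)(12.89/3193.5).

-8.954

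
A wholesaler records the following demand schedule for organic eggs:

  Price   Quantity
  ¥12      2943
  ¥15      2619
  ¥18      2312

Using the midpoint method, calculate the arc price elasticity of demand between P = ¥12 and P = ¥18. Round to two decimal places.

At P = 12, Q = 2943; at P = 18, Q = 2312.
ΔQ = -631, ΔP = 6. Midpoints: P̄ = 15.00, Q̄ = 2627.5.
ε = (ΔQ/ΔP)(P̄/Q̄) = (-631/6)(15.00/2627.5).

-0.60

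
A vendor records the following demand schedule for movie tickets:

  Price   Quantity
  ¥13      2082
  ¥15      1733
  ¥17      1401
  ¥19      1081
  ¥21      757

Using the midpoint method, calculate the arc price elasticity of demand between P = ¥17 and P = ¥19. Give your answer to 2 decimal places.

At P = 17, Q = 1401; at P = 19, Q = 1081.
ΔQ = -320, ΔP = 2. Midpoints: P̄ = 18.00, Q̄ = 1241.0.
ε = (ΔQ/ΔP)(P̄/Q̄) = (-320/2)(18.00/1241.0).

-2.32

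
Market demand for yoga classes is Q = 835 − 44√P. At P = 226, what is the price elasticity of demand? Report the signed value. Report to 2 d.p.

-1.91

At P = 226, Q = 173.535.
dQ/dP = −44/(2√P) = -1.463.
ε = (dQ/dP)(P/Q) = (-1.463)(226/173.535).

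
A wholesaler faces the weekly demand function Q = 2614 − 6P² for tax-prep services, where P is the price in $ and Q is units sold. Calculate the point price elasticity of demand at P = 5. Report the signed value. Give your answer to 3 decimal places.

At P = 5, Q = 2464.
dQ/dP = −12P = -60.
ε = (dQ/dP)(P/Q) = (-60)(5/2464).

-0.122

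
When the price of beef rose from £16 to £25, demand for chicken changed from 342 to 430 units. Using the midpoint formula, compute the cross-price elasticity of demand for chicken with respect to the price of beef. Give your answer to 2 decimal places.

ΔQ_x = 430 − 342 = 88; ΔP_y = 25 − 16 = 9.
Midpoints: P̄_y = 20.50, Q̄_x = 386.0.
ε_xy = (ΔQ_x/ΔP_y)(P̄_y/Q̄_x) = (88/9)(20.50/386.0).
ε_xy > 0, so the goods are substitutes.

0.52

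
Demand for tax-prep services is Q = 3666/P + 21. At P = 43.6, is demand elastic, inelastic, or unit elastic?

Q = 105.083, dQ/dP = -1.928.
ε = (dQ/dP)(P/Q) ≈ -0.800.
|ε| = 0.80 < 1.

inelastic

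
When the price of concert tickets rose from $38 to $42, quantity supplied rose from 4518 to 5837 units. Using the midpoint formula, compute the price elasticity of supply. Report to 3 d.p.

2.548

ΔQ = 5837 − 4518 = 1319; ΔP = 42 − 38 = 4.
Midpoints: P̄ = 40.00, Q̄ = 5177.5.
ε_s = (ΔQ/ΔP)(P̄/Q̄) = (1319/4)(40.00/5177.5).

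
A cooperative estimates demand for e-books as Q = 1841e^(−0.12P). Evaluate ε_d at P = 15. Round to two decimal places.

At P = 15, Q = 304.315.
dQ/dP = −0.12·1841e^(−0.12P) = −0.12Q = -36.518.
ε = (dQ/dP)(P/Q) = (-36.518)(15/304.315).

-1.80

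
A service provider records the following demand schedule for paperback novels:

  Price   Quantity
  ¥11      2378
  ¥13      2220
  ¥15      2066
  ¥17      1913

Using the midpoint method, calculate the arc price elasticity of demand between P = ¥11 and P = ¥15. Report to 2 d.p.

At P = 11, Q = 2378; at P = 15, Q = 2066.
ΔQ = -312, ΔP = 4. Midpoints: P̄ = 13.00, Q̄ = 2222.0.
ε = (ΔQ/ΔP)(P̄/Q̄) = (-312/4)(13.00/2222.0).

-0.46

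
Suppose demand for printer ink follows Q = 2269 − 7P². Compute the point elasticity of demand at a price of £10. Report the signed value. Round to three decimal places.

-0.892

At P = 10, Q = 1569.
dQ/dP = −14P = -140.
ε = (dQ/dP)(P/Q) = (-140)(10/1569).
|ε| < 1, so demand is inelastic at this price.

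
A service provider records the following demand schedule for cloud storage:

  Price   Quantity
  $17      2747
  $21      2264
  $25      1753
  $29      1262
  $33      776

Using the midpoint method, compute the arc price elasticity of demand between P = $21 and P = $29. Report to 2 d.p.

-1.78

At P = 21, Q = 2264; at P = 29, Q = 1262.
ΔQ = -1002, ΔP = 8. Midpoints: P̄ = 25.00, Q̄ = 1763.0.
ε = (ΔQ/ΔP)(P̄/Q̄) = (-1002/8)(25.00/1763.0).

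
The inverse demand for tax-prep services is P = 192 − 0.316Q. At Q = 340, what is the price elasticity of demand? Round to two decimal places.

-0.79

At Q = 340, P = 192 − 0.316(340) = 84.56.
dP/dQ = −0.316, so dQ/dP = 1/(−0.316) = -3.165.
ε = (dQ/dP)(P/Q) = (-3.165)(84.56/340).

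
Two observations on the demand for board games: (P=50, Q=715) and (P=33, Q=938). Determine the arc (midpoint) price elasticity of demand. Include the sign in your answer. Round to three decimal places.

ΔQ = 938 − 715 = 223; ΔP = 33 − 50 = -17.
Midpoints: P̄ = 41.50, Q̄ = 826.5.
ε = (ΔQ/ΔP)(P̄/Q̄) = (223/-17)(41.50/826.5).

-0.659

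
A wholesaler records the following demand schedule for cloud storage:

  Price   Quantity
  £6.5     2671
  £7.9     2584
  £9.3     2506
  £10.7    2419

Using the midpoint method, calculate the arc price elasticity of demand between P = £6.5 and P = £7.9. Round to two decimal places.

-0.17

At P = 6.5, Q = 2671; at P = 7.9, Q = 2584.
ΔQ = -87, ΔP = 1.4. Midpoints: P̄ = 7.20, Q̄ = 2627.5.
ε = (ΔQ/ΔP)(P̄/Q̄) = (-87/1.4)(7.20/2627.5).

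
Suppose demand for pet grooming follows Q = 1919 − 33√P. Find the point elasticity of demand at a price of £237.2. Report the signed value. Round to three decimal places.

-0.180

At P = 237.2, Q = 1410.757.
dQ/dP = −33/(2√P) = -1.071.
ε = (dQ/dP)(P/Q) = (-1.071)(237.2/1410.757).
|ε| < 1, so demand is inelastic at this price.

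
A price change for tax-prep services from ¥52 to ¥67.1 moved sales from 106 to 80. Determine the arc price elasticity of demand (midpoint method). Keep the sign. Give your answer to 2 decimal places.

-1.10

ΔQ = 80 − 106 = -26; ΔP = 67.1 − 52 = 15.1.
Midpoints: P̄ = 59.55, Q̄ = 93.0.
ε = (ΔQ/ΔP)(P̄/Q̄) = (-26/15.1)(59.55/93.0).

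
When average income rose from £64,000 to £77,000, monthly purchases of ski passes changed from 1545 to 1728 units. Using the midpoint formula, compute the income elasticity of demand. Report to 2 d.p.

0.61

ΔQ = 183, ΔI = 13000. Midpoints: Ī = 70,500, Q̄ = 1636.5.
ε_I = (ΔQ/ΔI)(Ī/Q̄) = (183/13000)(70500/1636.5).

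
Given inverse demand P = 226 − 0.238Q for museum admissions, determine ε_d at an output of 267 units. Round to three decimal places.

At Q = 267, P = 226 − 0.238(267) = 162.45.
dP/dQ = −0.238, so dQ/dP = 1/(−0.238) = -4.202.
ε = (dQ/dP)(P/Q) = (-4.202)(162.45/267).

-2.556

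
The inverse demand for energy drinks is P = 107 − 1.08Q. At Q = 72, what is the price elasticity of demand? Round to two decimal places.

-0.38

At Q = 72, P = 107 − 1.08(72) = 29.24.
dP/dQ = −1.08, so dQ/dP = 1/(−1.08) = -0.926.
ε = (dQ/dP)(P/Q) = (-0.926)(29.24/72).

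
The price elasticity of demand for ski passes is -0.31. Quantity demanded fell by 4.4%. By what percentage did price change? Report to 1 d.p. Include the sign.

%ΔP ≈ %ΔQ / ε = (-4.4%)/(-0.31) = 14.19%.

14.2%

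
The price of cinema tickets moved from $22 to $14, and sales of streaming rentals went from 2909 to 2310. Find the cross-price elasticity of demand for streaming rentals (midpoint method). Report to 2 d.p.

0.52

ΔQ_x = 2310 − 2909 = -599; ΔP_y = 14 − 22 = -8.
Midpoints: P̄_y = 18.00, Q̄_x = 2609.5.
ε_xy = (ΔQ_x/ΔP_y)(P̄_y/Q̄_x) = (-599/-8)(18.00/2609.5).
ε_xy > 0, so the goods are substitutes.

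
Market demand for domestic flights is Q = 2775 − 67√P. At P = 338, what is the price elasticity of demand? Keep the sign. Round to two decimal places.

-0.40

At P = 338, Q = 1543.220.
dQ/dP = −67/(2√P) = -1.822.
ε = (dQ/dP)(P/Q) = (-1.822)(338/1543.220).
|ε| < 1, so demand is inelastic at this price.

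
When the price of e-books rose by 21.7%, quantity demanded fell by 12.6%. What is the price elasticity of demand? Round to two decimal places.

-0.58

ε = %ΔQ / %ΔP = (-12.6)/(21.7) = -0.581.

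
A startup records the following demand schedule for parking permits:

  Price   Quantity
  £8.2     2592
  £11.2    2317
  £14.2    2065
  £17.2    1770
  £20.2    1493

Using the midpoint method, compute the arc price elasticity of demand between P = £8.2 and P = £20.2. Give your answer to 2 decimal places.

-0.64

At P = 8.2, Q = 2592; at P = 20.2, Q = 1493.
ΔQ = -1099, ΔP = 12.0. Midpoints: P̄ = 14.20, Q̄ = 2042.5.
ε = (ΔQ/ΔP)(P̄/Q̄) = (-1099/12.0)(14.20/2042.5).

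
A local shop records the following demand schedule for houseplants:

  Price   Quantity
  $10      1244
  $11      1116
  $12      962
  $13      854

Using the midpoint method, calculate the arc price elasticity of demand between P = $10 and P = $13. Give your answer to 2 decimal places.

-1.43

At P = 10, Q = 1244; at P = 13, Q = 854.
ΔQ = -390, ΔP = 3. Midpoints: P̄ = 11.50, Q̄ = 1049.0.
ε = (ΔQ/ΔP)(P̄/Q̄) = (-390/3)(11.50/1049.0).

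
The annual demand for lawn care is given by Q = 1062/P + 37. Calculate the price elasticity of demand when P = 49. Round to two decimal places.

At P = 49, Q = 58.673.
dQ/dP = −1062/P² = -0.442.
ε = (dQ/dP)(P/Q) = (-0.442)(49/58.673).
|ε| < 1, so demand is inelastic at this price.

-0.37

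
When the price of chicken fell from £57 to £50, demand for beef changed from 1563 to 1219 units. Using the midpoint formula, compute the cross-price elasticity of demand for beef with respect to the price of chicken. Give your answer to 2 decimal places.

1.89

ΔQ_x = 1219 − 1563 = -344; ΔP_y = 50 − 57 = -7.
Midpoints: P̄_y = 53.50, Q̄_x = 1391.0.
ε_xy = (ΔQ_x/ΔP_y)(P̄_y/Q̄_x) = (-344/-7)(53.50/1391.0).
ε_xy > 0, so the goods are substitutes.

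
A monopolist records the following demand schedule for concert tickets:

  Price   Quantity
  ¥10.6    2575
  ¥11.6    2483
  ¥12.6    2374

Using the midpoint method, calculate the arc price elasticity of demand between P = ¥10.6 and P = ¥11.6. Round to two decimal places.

-0.40

At P = 10.6, Q = 2575; at P = 11.6, Q = 2483.
ΔQ = -92, ΔP = 1.0. Midpoints: P̄ = 11.10, Q̄ = 2529.0.
ε = (ΔQ/ΔP)(P̄/Q̄) = (-92/1.0)(11.10/2529.0).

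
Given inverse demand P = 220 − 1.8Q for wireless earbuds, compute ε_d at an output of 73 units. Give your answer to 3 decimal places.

At Q = 73, P = 220 − 1.8(73) = 88.60.
dP/dQ = −1.8, so dQ/dP = 1/(−1.8) = -0.556.
ε = (dQ/dP)(P/Q) = (-0.556)(88.60/73).

-0.674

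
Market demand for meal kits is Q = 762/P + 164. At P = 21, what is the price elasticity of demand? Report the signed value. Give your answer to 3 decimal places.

-0.181

At P = 21, Q = 200.286.
dQ/dP = −762/P² = -1.728.
ε = (dQ/dP)(P/Q) = (-1.728)(21/200.286).
|ε| < 1, so demand is inelastic at this price.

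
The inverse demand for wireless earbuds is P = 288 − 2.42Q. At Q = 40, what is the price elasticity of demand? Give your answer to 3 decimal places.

-1.975

At Q = 40, P = 288 − 2.42(40) = 191.20.
dP/dQ = −2.42, so dQ/dP = 1/(−2.42) = -0.413.
ε = (dQ/dP)(P/Q) = (-0.413)(191.20/40).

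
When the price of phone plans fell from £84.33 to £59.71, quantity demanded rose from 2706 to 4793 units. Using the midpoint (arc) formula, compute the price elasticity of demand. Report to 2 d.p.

ΔQ = 4793 − 2706 = 2087; ΔP = 59.71 − 84.33 = -24.62.
Midpoints: P̄ = 72.02, Q̄ = 3749.5.
ε = (ΔQ/ΔP)(P̄/Q̄) = (2087/-24.62)(72.02/3749.5).

-1.63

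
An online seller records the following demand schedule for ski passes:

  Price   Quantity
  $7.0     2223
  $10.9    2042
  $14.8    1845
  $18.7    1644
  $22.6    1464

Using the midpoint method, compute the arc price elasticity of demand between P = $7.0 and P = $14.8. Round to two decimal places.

At P = 7.0, Q = 2223; at P = 14.8, Q = 1845.
ΔQ = -378, ΔP = 7.8. Midpoints: P̄ = 10.90, Q̄ = 2034.0.
ε = (ΔQ/ΔP)(P̄/Q̄) = (-378/7.8)(10.90/2034.0).

-0.26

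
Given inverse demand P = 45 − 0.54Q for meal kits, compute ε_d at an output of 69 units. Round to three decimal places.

-0.208

At Q = 69, P = 45 − 0.54(69) = 7.74.
dP/dQ = −0.54, so dQ/dP = 1/(−0.54) = -1.852.
ε = (dQ/dP)(P/Q) = (-1.852)(7.74/69).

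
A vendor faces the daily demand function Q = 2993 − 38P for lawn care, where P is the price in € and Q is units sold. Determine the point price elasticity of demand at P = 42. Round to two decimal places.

-1.14

At P = 42, Q = 1397.
dQ/dP = −38.
ε = (dQ/dP)(P/Q) = (-38)(42/1397).
|ε| > 1, so demand is elastic at this price.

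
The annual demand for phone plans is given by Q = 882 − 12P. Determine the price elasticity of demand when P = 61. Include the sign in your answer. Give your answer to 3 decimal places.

-4.880

At P = 61, Q = 150.
dQ/dP = −12.
ε = (dQ/dP)(P/Q) = (-12)(61/150).
|ε| > 1, so demand is elastic at this price.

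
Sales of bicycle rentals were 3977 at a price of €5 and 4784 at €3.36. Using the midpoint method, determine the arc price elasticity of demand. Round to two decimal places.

ΔQ = 4784 − 3977 = 807; ΔP = 3.36 − 5 = -1.64.
Midpoints: P̄ = 4.18, Q̄ = 4380.5.
ε = (ΔQ/ΔP)(P̄/Q̄) = (807/-1.64)(4.18/4380.5).

-0.47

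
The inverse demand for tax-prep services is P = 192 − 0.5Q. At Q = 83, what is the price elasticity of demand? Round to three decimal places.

-3.627

At Q = 83, P = 192 − 0.5(83) = 150.50.
dP/dQ = −0.5, so dQ/dP = 1/(−0.5) = -2.000.
ε = (dQ/dP)(P/Q) = (-2.000)(150.50/83).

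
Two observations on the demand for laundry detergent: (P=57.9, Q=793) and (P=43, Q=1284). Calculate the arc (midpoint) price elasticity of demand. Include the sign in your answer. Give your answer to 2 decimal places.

ΔQ = 1284 − 793 = 491; ΔP = 43 − 57.9 = -14.9.
Midpoints: P̄ = 50.45, Q̄ = 1038.5.
ε = (ΔQ/ΔP)(P̄/Q̄) = (491/-14.9)(50.45/1038.5).

-1.60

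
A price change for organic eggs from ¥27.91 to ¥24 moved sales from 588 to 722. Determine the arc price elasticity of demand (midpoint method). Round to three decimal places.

-1.358

ΔQ = 722 − 588 = 134; ΔP = 24 − 27.91 = -3.91.
Midpoints: P̄ = 25.95, Q̄ = 655.0.
ε = (ΔQ/ΔP)(P̄/Q̄) = (134/-3.91)(25.95/655.0).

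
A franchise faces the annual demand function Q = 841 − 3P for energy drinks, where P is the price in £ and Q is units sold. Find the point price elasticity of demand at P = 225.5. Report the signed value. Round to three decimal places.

-4.112

At P = 225.5, Q = 164.500.
dQ/dP = −3.
ε = (dQ/dP)(P/Q) = (-3)(225.5/164.500).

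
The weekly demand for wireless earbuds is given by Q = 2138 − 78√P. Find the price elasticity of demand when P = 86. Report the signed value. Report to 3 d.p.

-0.256

At P = 86, Q = 1414.658.
dQ/dP = −78/(2√P) = -4.205.
ε = (dQ/dP)(P/Q) = (-4.205)(86/1414.658).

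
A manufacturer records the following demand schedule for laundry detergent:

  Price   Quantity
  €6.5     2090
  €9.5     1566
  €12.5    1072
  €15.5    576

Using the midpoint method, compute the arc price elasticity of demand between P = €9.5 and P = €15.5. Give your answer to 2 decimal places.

-1.93

At P = 9.5, Q = 1566; at P = 15.5, Q = 576.
ΔQ = -990, ΔP = 6.0. Midpoints: P̄ = 12.50, Q̄ = 1071.0.
ε = (ΔQ/ΔP)(P̄/Q̄) = (-990/6.0)(12.50/1071.0).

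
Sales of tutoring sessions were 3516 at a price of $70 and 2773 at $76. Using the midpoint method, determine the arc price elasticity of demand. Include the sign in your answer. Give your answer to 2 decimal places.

-2.87

ΔQ = 2773 − 3516 = -743; ΔP = 76 − 70 = 6.
Midpoints: P̄ = 73.00, Q̄ = 3144.5.
ε = (ΔQ/ΔP)(P̄/Q̄) = (-743/6)(73.00/3144.5).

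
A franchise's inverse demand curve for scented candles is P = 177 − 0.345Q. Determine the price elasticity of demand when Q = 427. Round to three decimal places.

At Q = 427, P = 177 − 0.345(427) = 29.69.
dP/dQ = −0.345, so dQ/dP = 1/(−0.345) = -2.899.
ε = (dQ/dP)(P/Q) = (-2.899)(29.69/427).

-0.202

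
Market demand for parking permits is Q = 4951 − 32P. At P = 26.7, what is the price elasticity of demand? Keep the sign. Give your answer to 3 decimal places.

At P = 26.7, Q = 4096.600.
dQ/dP = −32.
ε = (dQ/dP)(P/Q) = (-32)(26.7/4096.600).

-0.209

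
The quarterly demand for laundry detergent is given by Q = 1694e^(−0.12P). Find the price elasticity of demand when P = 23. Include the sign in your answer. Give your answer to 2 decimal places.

At P = 23, Q = 107.216.
dQ/dP = −0.12·1694e^(−0.12P) = −0.12Q = -12.866.
ε = (dQ/dP)(P/Q) = (-12.866)(23/107.216).
|ε| > 1, so demand is elastic at this price.

-2.76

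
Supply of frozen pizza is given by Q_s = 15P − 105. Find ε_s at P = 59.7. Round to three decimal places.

1.133

At P = 59.7, Q_s = 790.50.
dQ_s/dP = 15.
ε_s = (dQ_s/dP)(P/Q_s) = (15)(59.7/790.50).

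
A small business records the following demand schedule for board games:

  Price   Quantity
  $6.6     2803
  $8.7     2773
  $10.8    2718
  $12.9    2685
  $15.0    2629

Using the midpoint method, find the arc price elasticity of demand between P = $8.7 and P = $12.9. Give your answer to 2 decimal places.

-0.08

At P = 8.7, Q = 2773; at P = 12.9, Q = 2685.
ΔQ = -88, ΔP = 4.2. Midpoints: P̄ = 10.80, Q̄ = 2729.0.
ε = (ΔQ/ΔP)(P̄/Q̄) = (-88/4.2)(10.80/2729.0).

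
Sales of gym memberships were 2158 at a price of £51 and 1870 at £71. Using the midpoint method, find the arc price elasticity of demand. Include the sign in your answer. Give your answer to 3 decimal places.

ΔQ = 1870 − 2158 = -288; ΔP = 71 − 51 = 20.
Midpoints: P̄ = 61.00, Q̄ = 2014.0.
ε = (ΔQ/ΔP)(P̄/Q̄) = (-288/20)(61.00/2014.0).

-0.436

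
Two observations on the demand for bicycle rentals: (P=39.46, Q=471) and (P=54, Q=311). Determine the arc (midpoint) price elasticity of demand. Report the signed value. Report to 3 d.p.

-1.315

ΔQ = 311 − 471 = -160; ΔP = 54 − 39.46 = 14.54.
Midpoints: P̄ = 46.73, Q̄ = 391.0.
ε = (ΔQ/ΔP)(P̄/Q̄) = (-160/14.54)(46.73/391.0).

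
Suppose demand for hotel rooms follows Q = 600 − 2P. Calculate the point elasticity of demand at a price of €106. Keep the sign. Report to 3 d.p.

-0.546

At P = 106, Q = 388.
dQ/dP = −2.
ε = (dQ/dP)(P/Q) = (-2)(106/388).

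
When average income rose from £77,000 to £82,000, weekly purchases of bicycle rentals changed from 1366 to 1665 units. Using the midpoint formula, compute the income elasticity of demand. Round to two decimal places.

3.14

ΔQ = 299, ΔI = 5000. Midpoints: Ī = 79,500, Q̄ = 1515.5.
ε_I = (ΔQ/ΔI)(Ī/Q̄) = (299/5000)(79500/1515.5).
ε_I > 0, so the good is normal.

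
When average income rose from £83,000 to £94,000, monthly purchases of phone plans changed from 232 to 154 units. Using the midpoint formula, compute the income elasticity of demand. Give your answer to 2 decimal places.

ΔQ = -78, ΔI = 11000. Midpoints: Ī = 88,500, Q̄ = 193.0.
ε_I = (ΔQ/ΔI)(Ī/Q̄) = (-78/11000)(88500/193.0).
ε_I < 0, so the good is inferior.

-3.25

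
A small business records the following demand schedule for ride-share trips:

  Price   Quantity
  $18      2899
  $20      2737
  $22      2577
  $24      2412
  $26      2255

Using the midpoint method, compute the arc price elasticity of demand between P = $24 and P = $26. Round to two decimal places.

At P = 24, Q = 2412; at P = 26, Q = 2255.
ΔQ = -157, ΔP = 2. Midpoints: P̄ = 25.00, Q̄ = 2333.5.
ε = (ΔQ/ΔP)(P̄/Q̄) = (-157/2)(25.00/2333.5).

-0.84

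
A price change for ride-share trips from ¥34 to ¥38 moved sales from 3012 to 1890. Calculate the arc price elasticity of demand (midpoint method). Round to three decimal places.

ΔQ = 1890 − 3012 = -1122; ΔP = 38 − 34 = 4.
Midpoints: P̄ = 36.00, Q̄ = 2451.0.
ε = (ΔQ/ΔP)(P̄/Q̄) = (-1122/4)(36.00/2451.0).

-4.120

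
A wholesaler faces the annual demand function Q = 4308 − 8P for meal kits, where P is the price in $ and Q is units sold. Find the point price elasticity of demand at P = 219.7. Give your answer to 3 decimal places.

At P = 219.7, Q = 2550.400.
dQ/dP = −8.
ε = (dQ/dP)(P/Q) = (-8)(219.7/2550.400).

-0.689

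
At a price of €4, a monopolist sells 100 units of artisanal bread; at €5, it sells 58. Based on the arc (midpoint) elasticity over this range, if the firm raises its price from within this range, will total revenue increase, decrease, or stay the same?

Arc ε = (-42/1)(4.50/79.0) ≈ -2.392.
|ε| = 2.39 > 1, so demand is elastic. A price rise therefore reduces total revenue.

decrease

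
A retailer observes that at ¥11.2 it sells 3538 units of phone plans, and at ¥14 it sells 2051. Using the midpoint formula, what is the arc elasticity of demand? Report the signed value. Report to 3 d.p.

ΔQ = 2051 − 3538 = -1487; ΔP = 14 − 11.2 = 2.8.
Midpoints: P̄ = 12.60, Q̄ = 2794.5.
ε = (ΔQ/ΔP)(P̄/Q̄) = (-1487/2.8)(12.60/2794.5).

-2.395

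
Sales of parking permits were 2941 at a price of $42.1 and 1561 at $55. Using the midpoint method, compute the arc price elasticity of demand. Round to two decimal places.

ΔQ = 1561 − 2941 = -1380; ΔP = 55 − 42.1 = 12.9.
Midpoints: P̄ = 48.55, Q̄ = 2251.0.
ε = (ΔQ/ΔP)(P̄/Q̄) = (-1380/12.9)(48.55/2251.0).

-2.31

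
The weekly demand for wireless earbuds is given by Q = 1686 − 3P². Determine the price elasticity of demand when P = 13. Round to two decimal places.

At P = 13, Q = 1179.
dQ/dP = −6P = -78.
ε = (dQ/dP)(P/Q) = (-78)(13/1179).
|ε| < 1, so demand is inelastic at this price.

-0.86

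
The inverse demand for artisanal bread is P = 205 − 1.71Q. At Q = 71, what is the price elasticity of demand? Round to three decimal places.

At Q = 71, P = 205 − 1.71(71) = 83.59.
dP/dQ = −1.71, so dQ/dP = 1/(−1.71) = -0.585.
ε = (dQ/dP)(P/Q) = (-0.585)(83.59/71).

-0.688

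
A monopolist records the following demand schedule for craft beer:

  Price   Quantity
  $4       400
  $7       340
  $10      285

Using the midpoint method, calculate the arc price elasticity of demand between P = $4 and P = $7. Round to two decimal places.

At P = 4, Q = 400; at P = 7, Q = 340.
ΔQ = -60, ΔP = 3. Midpoints: P̄ = 5.50, Q̄ = 370.0.
ε = (ΔQ/ΔP)(P̄/Q̄) = (-60/3)(5.50/370.0).

-0.30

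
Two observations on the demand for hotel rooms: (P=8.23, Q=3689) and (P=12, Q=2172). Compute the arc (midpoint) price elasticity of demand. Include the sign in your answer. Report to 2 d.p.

-1.39

ΔQ = 2172 − 3689 = -1517; ΔP = 12 − 8.23 = 3.77.
Midpoints: P̄ = 10.12, Q̄ = 2930.5.
ε = (ΔQ/ΔP)(P̄/Q̄) = (-1517/3.77)(10.12/2930.5).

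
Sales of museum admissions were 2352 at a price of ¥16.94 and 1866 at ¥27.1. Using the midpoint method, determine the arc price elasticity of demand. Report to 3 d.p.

ΔQ = 1866 − 2352 = -486; ΔP = 27.1 − 16.94 = 10.16.
Midpoints: P̄ = 22.02, Q̄ = 2109.0.
ε = (ΔQ/ΔP)(P̄/Q̄) = (-486/10.16)(22.02/2109.0).

-0.499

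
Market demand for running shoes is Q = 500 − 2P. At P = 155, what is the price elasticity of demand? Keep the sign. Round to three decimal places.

At P = 155, Q = 190.
dQ/dP = −2.
ε = (dQ/dP)(P/Q) = (-2)(155/190).

-1.632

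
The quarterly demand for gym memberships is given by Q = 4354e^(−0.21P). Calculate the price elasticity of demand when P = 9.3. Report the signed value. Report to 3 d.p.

-1.953

At P = 9.3, Q = 617.606.
dQ/dP = −0.21·4354e^(−0.21P) = −0.21Q = -129.697.
ε = (dQ/dP)(P/Q) = (-129.697)(9.3/617.606).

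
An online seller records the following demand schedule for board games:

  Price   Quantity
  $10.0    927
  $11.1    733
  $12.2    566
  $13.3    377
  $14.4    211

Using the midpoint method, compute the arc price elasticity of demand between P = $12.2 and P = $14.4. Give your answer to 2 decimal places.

-5.52

At P = 12.2, Q = 566; at P = 14.4, Q = 211.
ΔQ = -355, ΔP = 2.2. Midpoints: P̄ = 13.30, Q̄ = 388.5.
ε = (ΔQ/ΔP)(P̄/Q̄) = (-355/2.2)(13.30/388.5).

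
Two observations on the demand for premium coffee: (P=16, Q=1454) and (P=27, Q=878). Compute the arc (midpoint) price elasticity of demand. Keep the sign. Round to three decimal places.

ΔQ = 878 − 1454 = -576; ΔP = 27 − 16 = 11.
Midpoints: P̄ = 21.50, Q̄ = 1166.0.
ε = (ΔQ/ΔP)(P̄/Q̄) = (-576/11)(21.50/1166.0).

-0.966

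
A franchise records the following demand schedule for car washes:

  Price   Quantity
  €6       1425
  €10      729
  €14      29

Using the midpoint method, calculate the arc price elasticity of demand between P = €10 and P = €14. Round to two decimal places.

-5.54

At P = 10, Q = 729; at P = 14, Q = 29.
ΔQ = -700, ΔP = 4. Midpoints: P̄ = 12.00, Q̄ = 379.0.
ε = (ΔQ/ΔP)(P̄/Q̄) = (-700/4)(12.00/379.0).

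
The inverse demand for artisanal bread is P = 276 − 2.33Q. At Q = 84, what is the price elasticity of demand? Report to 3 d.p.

At Q = 84, P = 276 − 2.33(84) = 80.28.
dP/dQ = −2.33, so dQ/dP = 1/(−2.33) = -0.429.
ε = (dQ/dP)(P/Q) = (-0.429)(80.28/84).

-0.410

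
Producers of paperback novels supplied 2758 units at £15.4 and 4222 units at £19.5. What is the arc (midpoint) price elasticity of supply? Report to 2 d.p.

1.79

ΔQ = 4222 − 2758 = 1464; ΔP = 19.5 − 15.4 = 4.1.
Midpoints: P̄ = 17.45, Q̄ = 3490.0.
ε_s = (ΔQ/ΔP)(P̄/Q̄) = (1464/4.1)(17.45/3490.0).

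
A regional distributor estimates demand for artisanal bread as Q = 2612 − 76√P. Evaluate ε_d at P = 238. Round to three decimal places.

-0.407

At P = 238, Q = 1439.529.
dQ/dP = −76/(2√P) = -2.463.
ε = (dQ/dP)(P/Q) = (-2.463)(238/1439.529).
|ε| < 1, so demand is inelastic at this price.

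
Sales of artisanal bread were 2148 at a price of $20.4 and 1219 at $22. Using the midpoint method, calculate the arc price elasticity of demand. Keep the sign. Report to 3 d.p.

ΔQ = 1219 − 2148 = -929; ΔP = 22 − 20.4 = 1.6.
Midpoints: P̄ = 21.20, Q̄ = 1683.5.
ε = (ΔQ/ΔP)(P̄/Q̄) = (-929/1.6)(21.20/1683.5).

-7.312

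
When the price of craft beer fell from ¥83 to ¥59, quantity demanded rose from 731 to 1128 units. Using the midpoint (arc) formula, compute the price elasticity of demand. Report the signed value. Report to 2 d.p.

ΔQ = 1128 − 731 = 397; ΔP = 59 − 83 = -24.
Midpoints: P̄ = 71.00, Q̄ = 929.5.
ε = (ΔQ/ΔP)(P̄/Q̄) = (397/-24)(71.00/929.5).

-1.26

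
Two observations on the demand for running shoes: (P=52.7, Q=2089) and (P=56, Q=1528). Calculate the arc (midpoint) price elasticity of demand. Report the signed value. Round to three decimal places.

-5.109

ΔQ = 1528 − 2089 = -561; ΔP = 56 − 52.7 = 3.3.
Midpoints: P̄ = 54.35, Q̄ = 1808.5.
ε = (ΔQ/ΔP)(P̄/Q̄) = (-561/3.3)(54.35/1808.5).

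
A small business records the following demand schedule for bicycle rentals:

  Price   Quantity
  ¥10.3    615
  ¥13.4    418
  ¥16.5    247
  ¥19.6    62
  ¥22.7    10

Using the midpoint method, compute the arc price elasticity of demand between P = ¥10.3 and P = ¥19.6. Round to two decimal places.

-2.63

At P = 10.3, Q = 615; at P = 19.6, Q = 62.
ΔQ = -553, ΔP = 9.3. Midpoints: P̄ = 14.95, Q̄ = 338.5.
ε = (ΔQ/ΔP)(P̄/Q̄) = (-553/9.3)(14.95/338.5).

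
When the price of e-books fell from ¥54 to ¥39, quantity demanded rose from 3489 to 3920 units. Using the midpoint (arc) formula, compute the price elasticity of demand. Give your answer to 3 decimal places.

-0.361

ΔQ = 3920 − 3489 = 431; ΔP = 39 − 54 = -15.
Midpoints: P̄ = 46.50, Q̄ = 3704.5.
ε = (ΔQ/ΔP)(P̄/Q̄) = (431/-15)(46.50/3704.5).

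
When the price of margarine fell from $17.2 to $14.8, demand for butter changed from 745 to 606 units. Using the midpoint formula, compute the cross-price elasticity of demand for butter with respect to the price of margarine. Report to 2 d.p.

1.37

ΔQ_x = 606 − 745 = -139; ΔP_y = 14.8 − 17.2 = -2.4.
Midpoints: P̄_y = 16.00, Q̄_x = 675.5.
ε_xy = (ΔQ_x/ΔP_y)(P̄_y/Q̄_x) = (-139/-2.4)(16.00/675.5).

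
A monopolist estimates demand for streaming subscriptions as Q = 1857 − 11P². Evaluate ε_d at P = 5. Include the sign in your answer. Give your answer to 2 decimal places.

At P = 5, Q = 1582.
dQ/dP = −22P = -110.
ε = (dQ/dP)(P/Q) = (-110)(5/1582).
|ε| < 1, so demand is inelastic at this price.

-0.35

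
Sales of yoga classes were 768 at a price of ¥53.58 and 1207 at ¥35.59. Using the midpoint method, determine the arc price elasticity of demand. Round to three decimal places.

ΔQ = 1207 − 768 = 439; ΔP = 35.59 − 53.58 = -17.99.
Midpoints: P̄ = 44.59, Q̄ = 987.5.
ε = (ΔQ/ΔP)(P̄/Q̄) = (439/-17.99)(44.59/987.5).

-1.102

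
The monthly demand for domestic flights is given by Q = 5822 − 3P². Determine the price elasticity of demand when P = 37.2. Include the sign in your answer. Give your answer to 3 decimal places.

-4.970

At P = 37.2, Q = 1670.480.
dQ/dP = −6P = -223.200.
ε = (dQ/dP)(P/Q) = (-223.200)(37.2/1670.480).
|ε| > 1, so demand is elastic at this price.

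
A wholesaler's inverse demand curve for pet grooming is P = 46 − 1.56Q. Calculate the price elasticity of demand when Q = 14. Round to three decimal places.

-1.106

At Q = 14, P = 46 − 1.56(14) = 24.16.
dP/dQ = −1.56, so dQ/dP = 1/(−1.56) = -0.641.
ε = (dQ/dP)(P/Q) = (-0.641)(24.16/14).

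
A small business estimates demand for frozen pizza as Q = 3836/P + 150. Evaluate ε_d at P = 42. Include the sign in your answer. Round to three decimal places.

At P = 42, Q = 241.333.
dQ/dP = −3836/P² = -2.175.
ε = (dQ/dP)(P/Q) = (-2.175)(42/241.333).

-0.378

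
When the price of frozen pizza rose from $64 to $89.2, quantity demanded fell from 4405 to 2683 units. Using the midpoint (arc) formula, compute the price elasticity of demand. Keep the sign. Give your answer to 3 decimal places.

ΔQ = 2683 − 4405 = -1722; ΔP = 89.2 − 64 = 25.2.
Midpoints: P̄ = 76.60, Q̄ = 3544.0.
ε = (ΔQ/ΔP)(P̄/Q̄) = (-1722/25.2)(76.60/3544.0).

-1.477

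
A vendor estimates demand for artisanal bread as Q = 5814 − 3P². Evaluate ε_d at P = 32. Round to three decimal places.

-2.241

At P = 32, Q = 2742.
dQ/dP = −6P = -192.
ε = (dQ/dP)(P/Q) = (-192)(32/2742).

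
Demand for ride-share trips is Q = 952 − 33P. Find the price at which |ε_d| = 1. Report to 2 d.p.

For linear demand Q = a − bP, ε = −bP/(a − bP). |ε| = 1 when bP = a − bP, i.e. P = a/(2b).
P = 952/(2·33) = 952/66 = 14.4242.

14.42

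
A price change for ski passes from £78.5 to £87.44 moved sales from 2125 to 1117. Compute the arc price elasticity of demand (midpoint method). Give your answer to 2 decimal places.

ΔQ = 1117 − 2125 = -1008; ΔP = 87.44 − 78.5 = 8.94.
Midpoints: P̄ = 82.97, Q̄ = 1621.0.
ε = (ΔQ/ΔP)(P̄/Q̄) = (-1008/8.94)(82.97/1621.0).

-5.77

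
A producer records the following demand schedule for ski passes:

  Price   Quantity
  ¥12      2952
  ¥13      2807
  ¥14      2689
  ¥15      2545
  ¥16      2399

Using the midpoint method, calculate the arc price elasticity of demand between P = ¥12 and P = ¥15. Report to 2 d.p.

At P = 12, Q = 2952; at P = 15, Q = 2545.
ΔQ = -407, ΔP = 3. Midpoints: P̄ = 13.50, Q̄ = 2748.5.
ε = (ΔQ/ΔP)(P̄/Q̄) = (-407/3)(13.50/2748.5).

-0.67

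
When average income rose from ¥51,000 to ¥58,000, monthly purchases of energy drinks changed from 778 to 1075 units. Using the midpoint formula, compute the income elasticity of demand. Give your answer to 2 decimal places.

ΔQ = 297, ΔI = 7000. Midpoints: Ī = 54,500, Q̄ = 926.5.
ε_I = (ΔQ/ΔI)(Ī/Q̄) = (297/7000)(54500/926.5).

2.50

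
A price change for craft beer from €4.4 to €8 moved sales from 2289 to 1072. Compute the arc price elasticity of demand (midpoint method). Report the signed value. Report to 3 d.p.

ΔQ = 1072 − 2289 = -1217; ΔP = 8 − 4.4 = 3.6.
Midpoints: P̄ = 6.20, Q̄ = 1680.5.
ε = (ΔQ/ΔP)(P̄/Q̄) = (-1217/3.6)(6.20/1680.5).

-1.247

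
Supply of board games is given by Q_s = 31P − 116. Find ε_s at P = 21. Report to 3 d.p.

At P = 21, Q_s = 535.
dQ_s/dP = 31.
ε_s = (dQ_s/dP)(P/Q_s) = (31)(21/535).

1.217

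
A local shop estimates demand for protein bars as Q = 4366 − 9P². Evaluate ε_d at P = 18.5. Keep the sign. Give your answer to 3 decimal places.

At P = 18.5, Q = 1285.750.
dQ/dP = −18P = -333.
ε = (dQ/dP)(P/Q) = (-333)(18.5/1285.750).

-4.791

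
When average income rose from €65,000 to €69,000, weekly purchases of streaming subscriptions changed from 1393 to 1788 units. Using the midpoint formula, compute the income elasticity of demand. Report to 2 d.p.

4.16

ΔQ = 395, ΔI = 4000. Midpoints: Ī = 67,000, Q̄ = 1590.5.
ε_I = (ΔQ/ΔI)(Ī/Q̄) = (395/4000)(67000/1590.5).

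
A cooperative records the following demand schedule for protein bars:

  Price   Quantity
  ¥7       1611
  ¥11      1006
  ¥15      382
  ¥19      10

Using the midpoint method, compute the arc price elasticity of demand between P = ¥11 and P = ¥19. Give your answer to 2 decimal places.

-3.68

At P = 11, Q = 1006; at P = 19, Q = 10.
ΔQ = -996, ΔP = 8. Midpoints: P̄ = 15.00, Q̄ = 508.0.
ε = (ΔQ/ΔP)(P̄/Q̄) = (-996/8)(15.00/508.0).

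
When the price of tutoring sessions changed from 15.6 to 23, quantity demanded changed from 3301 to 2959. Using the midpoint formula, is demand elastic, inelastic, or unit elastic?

Arc ε ≈ -0.285.
|ε| = 0.28 < 1.

inelastic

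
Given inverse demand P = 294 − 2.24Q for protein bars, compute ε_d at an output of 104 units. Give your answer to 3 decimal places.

At Q = 104, P = 294 − 2.24(104) = 61.04.
dP/dQ = −2.24, so dQ/dP = 1/(−2.24) = -0.446.
ε = (dQ/dP)(P/Q) = (-0.446)(61.04/104).

-0.262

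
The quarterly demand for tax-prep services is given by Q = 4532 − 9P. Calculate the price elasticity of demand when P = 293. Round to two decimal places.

At P = 293, Q = 1895.
dQ/dP = −9.
ε = (dQ/dP)(P/Q) = (-9)(293/1895).
|ε| > 1, so demand is elastic at this price.

-1.39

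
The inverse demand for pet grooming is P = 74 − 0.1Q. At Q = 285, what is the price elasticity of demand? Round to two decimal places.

At Q = 285, P = 74 − 0.1(285) = 45.50.
dP/dQ = −0.1, so dQ/dP = 1/(−0.1) = -10.000.
ε = (dQ/dP)(P/Q) = (-10.000)(45.50/285).

-1.60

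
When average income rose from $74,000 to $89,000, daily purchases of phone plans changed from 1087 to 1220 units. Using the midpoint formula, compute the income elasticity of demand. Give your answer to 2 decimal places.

ΔQ = 133, ΔI = 15000. Midpoints: Ī = 81,500, Q̄ = 1153.5.
ε_I = (ΔQ/ΔI)(Ī/Q̄) = (133/15000)(81500/1153.5).

0.63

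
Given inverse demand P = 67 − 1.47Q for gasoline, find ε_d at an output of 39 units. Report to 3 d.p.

At Q = 39, P = 67 − 1.47(39) = 9.67.
dP/dQ = −1.47, so dQ/dP = 1/(−1.47) = -0.680.
ε = (dQ/dP)(P/Q) = (-0.680)(9.67/39).

-0.169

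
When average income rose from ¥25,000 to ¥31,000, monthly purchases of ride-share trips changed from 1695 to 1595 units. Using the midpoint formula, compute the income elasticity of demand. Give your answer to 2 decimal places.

ΔQ = -100, ΔI = 6000. Midpoints: Ī = 28,000, Q̄ = 1645.0.
ε_I = (ΔQ/ΔI)(Ī/Q̄) = (-100/6000)(28000/1645.0).

-0.28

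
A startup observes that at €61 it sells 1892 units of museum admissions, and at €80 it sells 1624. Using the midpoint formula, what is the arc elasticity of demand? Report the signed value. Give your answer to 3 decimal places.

-0.566

ΔQ = 1624 − 1892 = -268; ΔP = 80 − 61 = 19.
Midpoints: P̄ = 70.50, Q̄ = 1758.0.
ε = (ΔQ/ΔP)(P̄/Q̄) = (-268/19)(70.50/1758.0).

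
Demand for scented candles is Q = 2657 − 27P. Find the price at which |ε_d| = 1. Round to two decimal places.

For linear demand Q = a − bP, ε = −bP/(a − bP). |ε| = 1 when bP = a − bP, i.e. P = a/(2b).
P = 2657/(2·27) = 2657/54 = 49.2037.

49.20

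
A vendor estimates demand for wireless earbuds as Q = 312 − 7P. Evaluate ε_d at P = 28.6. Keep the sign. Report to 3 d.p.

At P = 28.6, Q = 111.800.
dQ/dP = −7.
ε = (dQ/dP)(P/Q) = (-7)(28.6/111.800).

-1.791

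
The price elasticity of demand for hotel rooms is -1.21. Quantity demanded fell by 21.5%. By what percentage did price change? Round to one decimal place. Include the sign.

17.8%

%ΔP ≈ %ΔQ / ε = (-21.5%)/(-1.21) = 17.77%.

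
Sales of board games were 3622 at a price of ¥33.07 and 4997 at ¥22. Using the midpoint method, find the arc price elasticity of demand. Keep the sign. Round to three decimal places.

-0.794

ΔQ = 4997 − 3622 = 1375; ΔP = 22 − 33.07 = -11.07.
Midpoints: P̄ = 27.54, Q̄ = 4309.5.
ε = (ΔQ/ΔP)(P̄/Q̄) = (1375/-11.07)(27.54/4309.5).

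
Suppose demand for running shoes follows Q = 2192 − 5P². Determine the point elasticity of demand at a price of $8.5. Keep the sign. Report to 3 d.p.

At P = 8.5, Q = 1830.750.
dQ/dP = −10P = -85.
ε = (dQ/dP)(P/Q) = (-85)(8.5/1830.750).

-0.395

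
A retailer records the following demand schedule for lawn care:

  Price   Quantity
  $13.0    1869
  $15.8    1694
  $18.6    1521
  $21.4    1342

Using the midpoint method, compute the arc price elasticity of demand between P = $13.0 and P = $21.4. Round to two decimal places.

At P = 13.0, Q = 1869; at P = 21.4, Q = 1342.
ΔQ = -527, ΔP = 8.4. Midpoints: P̄ = 17.20, Q̄ = 1605.5.
ε = (ΔQ/ΔP)(P̄/Q̄) = (-527/8.4)(17.20/1605.5).

-0.67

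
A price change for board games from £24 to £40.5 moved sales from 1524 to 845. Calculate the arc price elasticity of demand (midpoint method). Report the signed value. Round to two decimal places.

-1.12

ΔQ = 845 − 1524 = -679; ΔP = 40.5 − 24 = 16.5.
Midpoints: P̄ = 32.25, Q̄ = 1184.5.
ε = (ΔQ/ΔP)(P̄/Q̄) = (-679/16.5)(32.25/1184.5).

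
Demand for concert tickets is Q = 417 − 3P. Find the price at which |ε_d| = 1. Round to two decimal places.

69.50

For linear demand Q = a − bP, ε = −bP/(a − bP). |ε| = 1 when bP = a − bP, i.e. P = a/(2b).
P = 417/(2·3) = 417/6 = 69.5000.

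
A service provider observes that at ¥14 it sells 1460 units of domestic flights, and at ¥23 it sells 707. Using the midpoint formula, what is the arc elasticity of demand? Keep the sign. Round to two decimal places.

ΔQ = 707 − 1460 = -753; ΔP = 23 − 14 = 9.
Midpoints: P̄ = 18.50, Q̄ = 1083.5.
ε = (ΔQ/ΔP)(P̄/Q̄) = (-753/9)(18.50/1083.5).

-1.43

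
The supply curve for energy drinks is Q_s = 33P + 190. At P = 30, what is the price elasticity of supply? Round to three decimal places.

0.839

At P = 30, Q_s = 1180.
dQ_s/dP = 33.
ε_s = (dQ_s/dP)(P/Q_s) = (33)(30/1180).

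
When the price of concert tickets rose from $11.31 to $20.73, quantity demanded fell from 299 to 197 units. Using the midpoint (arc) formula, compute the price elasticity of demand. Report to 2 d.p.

ΔQ = 197 − 299 = -102; ΔP = 20.73 − 11.31 = 9.42.
Midpoints: P̄ = 16.02, Q̄ = 248.0.
ε = (ΔQ/ΔP)(P̄/Q̄) = (-102/9.42)(16.02/248.0).

-0.70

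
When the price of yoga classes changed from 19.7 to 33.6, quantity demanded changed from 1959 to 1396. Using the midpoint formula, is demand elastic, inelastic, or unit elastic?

Arc ε ≈ -0.643.
|ε| = 0.64 < 1.

inelastic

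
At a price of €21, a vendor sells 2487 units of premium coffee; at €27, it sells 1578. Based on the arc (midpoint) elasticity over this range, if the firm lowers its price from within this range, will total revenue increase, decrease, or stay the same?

increase

Arc ε = (-909/6)(24.00/2032.5) ≈ -1.789.
|ε| = 1.79 > 1, so demand is elastic. A price cut therefore raises total revenue.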